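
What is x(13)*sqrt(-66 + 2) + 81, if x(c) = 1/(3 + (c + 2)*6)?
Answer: 81 + 8*I/93 ≈ 81.0 + 0.086022*I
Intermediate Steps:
x(c) = 1/(15 + 6*c) (x(c) = 1/(3 + (2 + c)*6) = 1/(3 + (12 + 6*c)) = 1/(15 + 6*c))
x(13)*sqrt(-66 + 2) + 81 = (1/(3*(5 + 2*13)))*sqrt(-66 + 2) + 81 = (1/(3*(5 + 26)))*sqrt(-64) + 81 = ((1/3)/31)*(8*I) + 81 = ((1/3)*(1/31))*(8*I) + 81 = (8*I)/93 + 81 = 8*I/93 + 81 = 81 + 8*I/93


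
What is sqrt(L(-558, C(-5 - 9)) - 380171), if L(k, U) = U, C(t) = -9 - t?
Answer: I*sqrt(380166) ≈ 616.58*I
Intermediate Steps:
sqrt(L(-558, C(-5 - 9)) - 380171) = sqrt((-9 - (-5 - 9)) - 380171) = sqrt((-9 - 1*(-14)) - 380171) = sqrt((-9 + 14) - 380171) = sqrt(5 - 380171) = sqrt(-380166) = I*sqrt(380166)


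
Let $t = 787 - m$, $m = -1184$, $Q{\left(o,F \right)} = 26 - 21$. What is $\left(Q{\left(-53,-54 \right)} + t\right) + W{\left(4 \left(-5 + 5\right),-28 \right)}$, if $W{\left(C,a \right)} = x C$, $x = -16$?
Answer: $1976$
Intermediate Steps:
$Q{\left(o,F \right)} = 5$ ($Q{\left(o,F \right)} = 26 - 21 = 5$)
$t = 1971$ ($t = 787 - -1184 = 787 + 1184 = 1971$)
$W{\left(C,a \right)} = - 16 C$
$\left(Q{\left(-53,-54 \right)} + t\right) + W{\left(4 \left(-5 + 5\right),-28 \right)} = \left(5 + 1971\right) - 16 \cdot 4 \left(-5 + 5\right) = 1976 - 16 \cdot 4 \cdot 0 = 1976 - 0 = 1976 + 0 = 1976$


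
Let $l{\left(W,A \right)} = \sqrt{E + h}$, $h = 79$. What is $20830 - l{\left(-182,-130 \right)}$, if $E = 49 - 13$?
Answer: $20830 - \sqrt{115} \approx 20819.0$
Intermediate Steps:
$E = 36$ ($E = 49 - 13 = 36$)
$l{\left(W,A \right)} = \sqrt{115}$ ($l{\left(W,A \right)} = \sqrt{36 + 79} = \sqrt{115}$)
$20830 - l{\left(-182,-130 \right)} = 20830 - \sqrt{115}$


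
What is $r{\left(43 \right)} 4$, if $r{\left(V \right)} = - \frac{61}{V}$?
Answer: $- \frac{244}{43} \approx -5.6744$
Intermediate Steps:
$r{\left(43 \right)} 4 = - \frac{61}{43} \cdot 4 = \left(-61\right) \frac{1}{43} \cdot 4 = \left(- \frac{61}{43}\right) 4 = - \frac{244}{43}$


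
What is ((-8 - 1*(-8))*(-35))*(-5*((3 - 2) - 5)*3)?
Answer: 0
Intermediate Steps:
((-8 - 1*(-8))*(-35))*(-5*((3 - 2) - 5)*3) = ((-8 + 8)*(-35))*(-5*(1 - 5)*3) = (0*(-35))*(-5*(-4)*3) = 0*(20*3) = 0*60 = 0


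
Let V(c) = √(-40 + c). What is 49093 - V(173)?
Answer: 49093 - √133 ≈ 49082.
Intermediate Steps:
49093 - V(173) = 49093 - √(-40 + 173) = 49093 - √133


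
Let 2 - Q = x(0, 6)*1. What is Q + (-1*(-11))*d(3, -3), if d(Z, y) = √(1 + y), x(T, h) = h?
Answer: -4 + 11*I*√2 ≈ -4.0 + 15.556*I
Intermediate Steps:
Q = -4 (Q = 2 - 6 = -4)
Q + (-1*(-11))*d(3, -3) = -4 + (-1*(-11))*√(1 - 3) = -4 + 11*√(-2) = -4 + 11*(I*√2) = -4 + 11*I*√2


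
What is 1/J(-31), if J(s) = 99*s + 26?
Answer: -1/3043 ≈ -0.00032862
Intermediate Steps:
J(s) = 26 + 99*s
1/J(-31) = 1/(26 + 99*(-31)) = 1/(26 - 3069) = 1/(-3043) = -1/3043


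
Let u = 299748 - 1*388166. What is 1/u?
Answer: -1/88418 ≈ -1.1310e-5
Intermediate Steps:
u = -88418 (u = 299748 - 388166 = -88418)
1/u = 1/(-88418) = -1/88418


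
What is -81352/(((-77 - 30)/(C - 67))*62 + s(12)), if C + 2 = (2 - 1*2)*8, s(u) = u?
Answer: -2806644/3731 ≈ -752.25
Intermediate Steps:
C = -2 (C = -2 + (2 - 1*2)*8 = -2 + (2 - 2)*8 = -2 + 0*8 = -2 + 0 = -2)
-81352/(((-77 - 30)/(C - 67))*62 + s(12)) = -81352/(((-77 - 30)/(-2 - 67))*62 + 12) = -81352/(-107/(-69)*62 + 12) = -81352/(-107*(-1/69)*62 + 12) = -81352/((107/69)*62 + 12) = -81352/(6634/69 + 12) = -81352/7462/69 = -81352*69/7462 = -2806644/3731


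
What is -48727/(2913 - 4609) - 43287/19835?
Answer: 893085293/33640160 ≈ 26.548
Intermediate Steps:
-48727/(2913 - 4609) - 43287/19835 = -48727/(-1696) - 43287*1/19835 = -48727*(-1/1696) - 43287/19835 = 48727/1696 - 43287/19835 = 893085293/33640160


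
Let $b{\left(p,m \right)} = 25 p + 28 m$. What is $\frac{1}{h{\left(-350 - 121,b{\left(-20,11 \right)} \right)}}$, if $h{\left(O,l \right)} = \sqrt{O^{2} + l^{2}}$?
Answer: $\frac{\sqrt{28745}}{86235} \approx 0.0019661$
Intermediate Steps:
$\frac{1}{h{\left(-350 - 121,b{\left(-20,11 \right)} \right)}} = \frac{1}{\sqrt{\left(-350 - 121\right)^{2} + \left(25 \left(-20\right) + 28 \cdot 11\right)^{2}}} = \frac{1}{\sqrt{\left(-471\right)^{2} + \left(-500 + 308\right)^{2}}} = \frac{1}{\sqrt{221841 + \left(-192\right)^{2}}} = \frac{1}{\sqrt{221841 + 36864}} = \frac{1}{\sqrt{258705}} = \frac{1}{3 \sqrt{28745}} = \frac{\sqrt{28745}}{86235}$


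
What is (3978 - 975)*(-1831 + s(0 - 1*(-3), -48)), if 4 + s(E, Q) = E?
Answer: -5501496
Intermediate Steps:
s(E, Q) = -4 + E
(3978 - 975)*(-1831 + s(0 - 1*(-3), -48)) = (3978 - 975)*(-1831 + (-4 + (0 - 1*(-3)))) = 3003*(-1831 + (-4 + (0 + 3))) = 3003*(-1831 + (-4 + 3)) = 3003*(-1831 - 1) = 3003*(-1832) = -5501496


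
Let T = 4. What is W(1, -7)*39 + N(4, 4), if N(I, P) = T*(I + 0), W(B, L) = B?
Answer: 55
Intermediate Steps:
N(I, P) = 4*I (N(I, P) = 4*(I + 0) = 4*I)
W(1, -7)*39 + N(4, 4) = 1*39 + 4*4 = 39 + 16 = 55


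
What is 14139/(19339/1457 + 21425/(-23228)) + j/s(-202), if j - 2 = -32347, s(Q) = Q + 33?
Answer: 94387900970351/70640321323 ≈ 1336.2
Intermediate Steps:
s(Q) = 33 + Q
j = -32345 (j = 2 - 32347 = -32345)
14139/(19339/1457 + 21425/(-23228)) + j/s(-202) = 14139/(19339/1457 + 21425/(-23228)) - 32345/(33 - 202) = 14139/(19339*(1/1457) + 21425*(-1/23228)) - 32345/(-169) = 14139/(19339/1457 - 21425/23228) - 32345*(-1/169) = 14139/(417990067/33843196) + 32345/169 = 14139*(33843196/417990067) + 32345/169 = 478508948244/417990067 + 32345/169 = 94387900970351/70640321323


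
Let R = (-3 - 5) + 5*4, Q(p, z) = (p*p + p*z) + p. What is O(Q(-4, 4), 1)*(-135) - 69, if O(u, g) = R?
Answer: -1689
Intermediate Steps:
Q(p, z) = p + p**2 + p*z (Q(p, z) = (p**2 + p*z) + p = p + p**2 + p*z)
R = 12 (R = -8 + 20 = 12)
O(u, g) = 12
O(Q(-4, 4), 1)*(-135) - 69 = 12*(-135) - 69 = -1620 - 69 = -1689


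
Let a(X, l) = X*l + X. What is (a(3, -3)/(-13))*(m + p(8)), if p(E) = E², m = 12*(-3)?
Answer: 168/13 ≈ 12.923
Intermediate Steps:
m = -36
a(X, l) = X + X*l
(a(3, -3)/(-13))*(m + p(8)) = ((3*(1 - 3))/(-13))*(-36 + 8²) = ((3*(-2))*(-1/13))*(-36 + 64) = -6*(-1/13)*28 = (6/13)*28 = 168/13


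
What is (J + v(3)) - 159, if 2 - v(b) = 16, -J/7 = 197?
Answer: -1552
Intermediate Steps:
J = -1379 (J = -7*197 = -1379)
v(b) = -14 (v(b) = 2 - 1*16 = 2 - 16 = -14)
(J + v(3)) - 159 = (-1379 - 14) - 159 = -1393 - 159 = -1552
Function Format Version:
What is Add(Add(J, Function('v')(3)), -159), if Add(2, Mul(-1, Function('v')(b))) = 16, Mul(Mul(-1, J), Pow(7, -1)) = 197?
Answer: -1552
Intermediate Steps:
J = -1379 (J = Mul(-7, 197) = -1379)
Function('v')(b) = -14 (Function('v')(b) = Add(2, Mul(-1, 16)) = Add(2, -16) = -14)
Add(Add(J, Function('v')(3)), -159) = Add(Add(-1379, -14), -159) = Add(-1393, -159) = -1552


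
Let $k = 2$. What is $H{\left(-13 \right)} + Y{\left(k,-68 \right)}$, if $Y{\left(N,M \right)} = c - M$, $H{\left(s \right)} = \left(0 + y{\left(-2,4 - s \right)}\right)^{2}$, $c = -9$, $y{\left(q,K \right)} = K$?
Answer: $348$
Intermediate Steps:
$H{\left(s \right)} = \left(4 - s\right)^{2}$ ($H{\left(s \right)} = \left(0 - \left(-4 + s\right)\right)^{2} = \left(4 - s\right)^{2}$)
$Y{\left(N,M \right)} = -9 - M$
$H{\left(-13 \right)} + Y{\left(k,-68 \right)} = \left(-4 - 13\right)^{2} - -59 = \left(-17\right)^{2} + \left(-9 + 68\right) = 289 + 59 = 348$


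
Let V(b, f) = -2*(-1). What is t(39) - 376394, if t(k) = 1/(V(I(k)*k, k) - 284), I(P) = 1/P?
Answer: -106143109/282 ≈ -3.7639e+5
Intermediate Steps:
I(P) = 1/P
V(b, f) = 2
t(k) = -1/282 (t(k) = 1/(2 - 284) = 1/(-282) = -1/282)
t(39) - 376394 = -1/282 - 376394 = -106143109/282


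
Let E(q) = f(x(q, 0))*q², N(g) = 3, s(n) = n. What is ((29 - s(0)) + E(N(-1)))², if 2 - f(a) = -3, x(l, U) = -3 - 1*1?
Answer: 5476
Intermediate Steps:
x(l, U) = -4 (x(l, U) = -3 - 1 = -4)
f(a) = 5 (f(a) = 2 - 1*(-3) = 2 + 3 = 5)
E(q) = 5*q²
((29 - s(0)) + E(N(-1)))² = ((29 - 1*0) + 5*3²)² = ((29 + 0) + 5*9)² = (29 + 45)² = 74² = 5476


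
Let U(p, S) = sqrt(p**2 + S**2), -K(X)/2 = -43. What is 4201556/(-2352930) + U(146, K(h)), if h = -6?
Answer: -2866/1605 + 2*sqrt(7178) ≈ 167.66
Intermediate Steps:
K(X) = 86 (K(X) = -2*(-43) = 86)
U(p, S) = sqrt(S**2 + p**2)
4201556/(-2352930) + U(146, K(h)) = 4201556/(-2352930) + sqrt(86**2 + 146**2) = 4201556*(-1/2352930) + sqrt(7396 + 21316) = -2866/1605 + sqrt(28712) = -2866/1605 + 2*sqrt(7178)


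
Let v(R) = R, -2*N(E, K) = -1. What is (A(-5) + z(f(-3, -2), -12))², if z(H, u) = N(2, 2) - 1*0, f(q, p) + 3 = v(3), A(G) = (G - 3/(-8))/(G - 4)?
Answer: 5329/5184 ≈ 1.0280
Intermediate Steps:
N(E, K) = ½ (N(E, K) = -½*(-1) = ½)
A(G) = (3/8 + G)/(-4 + G) (A(G) = (G - 3*(-⅛))/(-4 + G) = (G + 3/8)/(-4 + G) = (3/8 + G)/(-4 + G))
f(q, p) = 0 (f(q, p) = -3 + 3 = 0)
z(H, u) = ½ (z(H, u) = ½ - 1*0 = ½ + 0 = ½)
(A(-5) + z(f(-3, -2), -12))² = ((3/8 - 5)/(-4 - 5) + ½)² = (-37/8/(-9) + ½)² = (-⅑*(-37/8) + ½)² = (37/72 + ½)² = (73/72)² = 5329/5184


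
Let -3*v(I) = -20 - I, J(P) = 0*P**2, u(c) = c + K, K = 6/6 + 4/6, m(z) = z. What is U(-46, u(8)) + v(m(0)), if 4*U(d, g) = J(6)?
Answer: 20/3 ≈ 6.6667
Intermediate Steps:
K = 5/3 (K = 6*(1/6) + 4*(1/6) = 1 + 2/3 = 5/3 ≈ 1.6667)
u(c) = 5/3 + c (u(c) = c + 5/3 = 5/3 + c)
J(P) = 0
v(I) = 20/3 + I/3 (v(I) = -(-20 - I)/3 = 20/3 + I/3)
U(d, g) = 0 (U(d, g) = (1/4)*0 = 0)
U(-46, u(8)) + v(m(0)) = 0 + (20/3 + (1/3)*0) = 0 + (20/3 + 0) = 0 + 20/3 = 20/3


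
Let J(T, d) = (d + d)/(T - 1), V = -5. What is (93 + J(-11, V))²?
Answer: 316969/36 ≈ 8804.7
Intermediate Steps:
J(T, d) = 2*d/(-1 + T) (J(T, d) = (2*d)/(-1 + T) = 2*d/(-1 + T))
(93 + J(-11, V))² = (93 + 2*(-5)/(-1 - 11))² = (93 + 2*(-5)/(-12))² = (93 + 2*(-5)*(-1/12))² = (93 + ⅚)² = (563/6)² = 316969/36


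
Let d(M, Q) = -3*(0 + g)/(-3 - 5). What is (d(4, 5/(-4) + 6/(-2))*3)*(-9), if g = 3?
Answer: -243/8 ≈ -30.375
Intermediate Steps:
d(M, Q) = 9/8 (d(M, Q) = -3*(0 + 3)/(-3 - 5) = -9/(-8) = -9*(-1)/8 = -3*(-3/8) = 9/8)
(d(4, 5/(-4) + 6/(-2))*3)*(-9) = ((9/8)*3)*(-9) = (27/8)*(-9) = -243/8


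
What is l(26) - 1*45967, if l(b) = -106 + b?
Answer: -46047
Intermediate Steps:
l(26) - 1*45967 = (-106 + 26) - 1*45967 = -80 - 45967 = -46047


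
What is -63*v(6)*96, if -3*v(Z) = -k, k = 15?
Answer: -30240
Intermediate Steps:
v(Z) = 5 (v(Z) = -(-1)*15/3 = -1/3*(-15) = 5)
-63*v(6)*96 = -63*5*96 = -315*96 = -30240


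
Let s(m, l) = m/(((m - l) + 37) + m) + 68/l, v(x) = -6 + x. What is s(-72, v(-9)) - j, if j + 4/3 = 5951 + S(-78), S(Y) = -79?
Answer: -675558/115 ≈ -5874.4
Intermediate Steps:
j = 17612/3 (j = -4/3 + (5951 - 79) = -4/3 + 5872 = 17612/3 ≈ 5870.7)
s(m, l) = 68/l + m/(37 - l + 2*m) (s(m, l) = m/((37 + m - l) + m) + 68/l = m/(37 - l + 2*m) + 68/l = 68/l + m/(37 - l + 2*m))
s(-72, v(-9)) - j = (2516 - 68*(-6 - 9) + 136*(-72) + (-6 - 9)*(-72))/((-6 - 9)*(37 - (-6 - 9) + 2*(-72))) - 1*17612/3 = (2516 - 68*(-15) - 9792 - 15*(-72))/((-15)*(37 - 1*(-15) - 144)) - 17612/3 = -(2516 + 1020 - 9792 + 1080)/(15*(37 + 15 - 144)) - 17612/3 = -1/15*(-5176)/(-92) - 17612/3 = -1/15*(-1/92)*(-5176) - 17612/3 = -1294/345 - 17612/3 = -675558/115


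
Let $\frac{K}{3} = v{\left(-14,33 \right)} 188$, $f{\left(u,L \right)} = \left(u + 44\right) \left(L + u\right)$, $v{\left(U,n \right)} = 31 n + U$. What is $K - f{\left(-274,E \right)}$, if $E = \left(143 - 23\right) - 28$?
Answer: $527216$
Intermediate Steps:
$v{\left(U,n \right)} = U + 31 n$
$E = 92$ ($E = 120 - 28 = 92$)
$f{\left(u,L \right)} = \left(44 + u\right) \left(L + u\right)$
$K = 569076$ ($K = 3 \left(-14 + 31 \cdot 33\right) 188 = 3 \left(-14 + 1023\right) 188 = 3 \cdot 1009 \cdot 188 = 3 \cdot 189692 = 569076$)
$K - f{\left(-274,E \right)} = 569076 - \left(\left(-274\right)^{2} + 44 \cdot 92 + 44 \left(-274\right) + 92 \left(-274\right)\right) = 569076 - \left(75076 + 4048 - 12056 - 25208\right) = 569076 - 41860 = 527216$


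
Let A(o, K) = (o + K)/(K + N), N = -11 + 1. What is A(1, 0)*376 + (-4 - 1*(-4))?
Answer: -188/5 ≈ -37.600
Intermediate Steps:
N = -10
A(o, K) = (K + o)/(-10 + K) (A(o, K) = (o + K)/(K - 10) = (K + o)/(-10 + K))
A(1, 0)*376 + (-4 - 1*(-4)) = ((0 + 1)/(-10 + 0))*376 + (-4 - 1*(-4)) = (1/(-10))*376 + (-4 + 4) = -1/10*1*376 + 0 = -1/10*376 + 0 = -188/5 + 0 = -188/5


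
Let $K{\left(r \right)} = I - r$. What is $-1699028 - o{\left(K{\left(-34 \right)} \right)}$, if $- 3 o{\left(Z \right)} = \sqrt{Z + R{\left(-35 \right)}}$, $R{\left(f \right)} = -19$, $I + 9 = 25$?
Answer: $-1699028 + \frac{\sqrt{31}}{3} \approx -1.699 \cdot 10^{6}$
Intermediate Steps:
$I = 16$ ($I = -9 + 25 = 16$)
$K{\left(r \right)} = 16 - r$
$o{\left(Z \right)} = - \frac{\sqrt{-19 + Z}}{3}$ ($o{\left(Z \right)} = - \frac{\sqrt{Z - 19}}{3} = - \frac{\sqrt{-19 + Z}}{3}$)
$-1699028 - o{\left(K{\left(-34 \right)} \right)} = -1699028 - - \frac{\sqrt{-19 + \left(16 - -34\right)}}{3} = -1699028 - - \frac{\sqrt{-19 + \left(16 + 34\right)}}{3} = -1699028 - - \frac{\sqrt{-19 + 50}}{3} = -1699028 - - \frac{\sqrt{31}}{3} = -1699028 + \frac{\sqrt{31}}{3}$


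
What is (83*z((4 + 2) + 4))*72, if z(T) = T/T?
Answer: 5976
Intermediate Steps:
z(T) = 1
(83*z((4 + 2) + 4))*72 = (83*1)*72 = 83*72 = 5976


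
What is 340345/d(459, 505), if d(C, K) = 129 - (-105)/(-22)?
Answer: 7487590/2733 ≈ 2739.7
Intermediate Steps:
d(C, K) = 2733/22 (d(C, K) = 129 - (-105)*(-1)/22 = 129 - 1*105/22 = 129 - 105/22 = 2733/22)
340345/d(459, 505) = 340345/(2733/22) = 340345*(22/2733) = 7487590/2733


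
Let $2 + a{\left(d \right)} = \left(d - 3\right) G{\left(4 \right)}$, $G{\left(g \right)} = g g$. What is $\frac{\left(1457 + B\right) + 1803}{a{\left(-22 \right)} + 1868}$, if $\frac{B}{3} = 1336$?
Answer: $\frac{3634}{733} \approx 4.9577$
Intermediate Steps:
$G{\left(g \right)} = g^{2}$
$B = 4008$ ($B = 3 \cdot 1336 = 4008$)
$a{\left(d \right)} = -50 + 16 d$ ($a{\left(d \right)} = -2 + \left(d - 3\right) 4^{2} = -2 + \left(-3 + d\right) 16 = -2 + \left(-48 + 16 d\right) = -50 + 16 d$)
$\frac{\left(1457 + B\right) + 1803}{a{\left(-22 \right)} + 1868} = \frac{\left(1457 + 4008\right) + 1803}{\left(-50 + 16 \left(-22\right)\right) + 1868} = \frac{5465 + 1803}{\left(-50 - 352\right) + 1868} = \frac{7268}{-402 + 1868} = \frac{7268}{1466} = 7268 \cdot \frac{1}{1466} = \frac{3634}{733}$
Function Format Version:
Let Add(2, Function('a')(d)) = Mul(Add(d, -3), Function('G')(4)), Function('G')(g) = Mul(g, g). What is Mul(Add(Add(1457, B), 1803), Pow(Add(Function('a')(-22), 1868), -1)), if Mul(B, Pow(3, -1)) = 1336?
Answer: Rational(3634, 733) ≈ 4.9577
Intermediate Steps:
Function('G')(g) = Pow(g, 2)
B = 4008 (B = Mul(3, 1336) = 4008)
Function('a')(d) = Add(-50, Mul(16, d)) (Function('a')(d) = Add(-2, Mul(Add(d, -3), Pow(4, 2))) = Add(-2, Mul(Add(-3, d), 16)) = Add(-2, Add(-48, Mul(16, d))) = Add(-50, Mul(16, d)))
Mul(Add(Add(1457, B), 1803), Pow(Add(Function('a')(-22), 1868), -1)) = Mul(Add(Add(1457, 4008), 1803), Pow(Add(Add(-50, Mul(16, -22)), 1868), -1)) = Mul(Add(5465, 1803), Pow(Add(Add(-50, -352), 1868), -1)) = Mul(7268, Pow(Add(-402, 1868), -1)) = Mul(7268, Pow(1466, -1)) = Mul(7268, Rational(1, 1466)) = Rational(3634, 733)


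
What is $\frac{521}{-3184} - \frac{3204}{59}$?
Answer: $- \frac{10232275}{187856} \approx -54.469$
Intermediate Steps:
$\frac{521}{-3184} - \frac{3204}{59} = 521 \left(- \frac{1}{3184}\right) - \frac{3204}{59} = - \frac{521}{3184} - \frac{3204}{59} = - \frac{10232275}{187856}$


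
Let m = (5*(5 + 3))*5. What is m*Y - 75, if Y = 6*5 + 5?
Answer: 6925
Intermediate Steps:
m = 200 (m = (5*8)*5 = 40*5 = 200)
Y = 35 (Y = 30 + 5 = 35)
m*Y - 75 = 200*35 - 75 = 7000 - 75 = 6925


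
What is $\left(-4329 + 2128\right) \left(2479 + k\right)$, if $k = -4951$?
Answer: $5440872$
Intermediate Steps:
$\left(-4329 + 2128\right) \left(2479 + k\right) = \left(-4329 + 2128\right) \left(2479 - 4951\right) = \left(-2201\right) \left(-2472\right) = 5440872$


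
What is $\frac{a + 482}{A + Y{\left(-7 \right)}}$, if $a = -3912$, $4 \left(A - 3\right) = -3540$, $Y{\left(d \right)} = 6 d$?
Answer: $\frac{245}{66} \approx 3.7121$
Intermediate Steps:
$A = -882$ ($A = 3 + \frac{1}{4} \left(-3540\right) = 3 - 885 = -882$)
$\frac{a + 482}{A + Y{\left(-7 \right)}} = \frac{-3912 + 482}{-882 + 6 \left(-7\right)} = - \frac{3430}{-882 - 42} = - \frac{3430}{-924} = \left(-3430\right) \left(- \frac{1}{924}\right) = \frac{245}{66}$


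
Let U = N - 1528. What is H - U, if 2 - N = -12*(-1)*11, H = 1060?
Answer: 2718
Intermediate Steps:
N = -130 (N = 2 - (-12*(-1))*11 = 2 - 12*11 = 2 - 1*132 = 2 - 132 = -130)
U = -1658 (U = -130 - 1528 = -1658)
H - U = 1060 - 1*(-1658) = 1060 + 1658 = 2718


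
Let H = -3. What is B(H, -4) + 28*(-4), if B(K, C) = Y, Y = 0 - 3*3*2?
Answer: -130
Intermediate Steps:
Y = -18 (Y = 0 - 9*2 = 0 - 18 = -18)
B(K, C) = -18
B(H, -4) + 28*(-4) = -18 + 28*(-4) = -18 - 112 = -130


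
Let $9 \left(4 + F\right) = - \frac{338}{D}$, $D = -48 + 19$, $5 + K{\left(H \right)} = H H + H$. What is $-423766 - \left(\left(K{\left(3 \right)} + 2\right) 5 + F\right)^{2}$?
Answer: $- \frac{28989223207}{68121} \approx -4.2556 \cdot 10^{5}$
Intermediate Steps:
$K{\left(H \right)} = -5 + H + H^{2}$ ($K{\left(H \right)} = -5 + \left(H H + H\right) = -5 + \left(H^{2} + H\right) = -5 + \left(H + H^{2}\right) = -5 + H + H^{2}$)
$D = -29$
$F = - \frac{706}{261}$ ($F = -4 + \frac{\left(-338\right) \frac{1}{-29}}{9} = -4 + \frac{\left(-338\right) \left(- \frac{1}{29}\right)}{9} = -4 + \frac{1}{9} \cdot \frac{338}{29} = -4 + \frac{338}{261} = - \frac{706}{261} \approx -2.705$)
$-423766 - \left(\left(K{\left(3 \right)} + 2\right) 5 + F\right)^{2} = -423766 - \left(\left(\left(-5 + 3 + 3^{2}\right) + 2\right) 5 - \frac{706}{261}\right)^{2} = -423766 - \left(\left(\left(-5 + 3 + 9\right) + 2\right) 5 - \frac{706}{261}\right)^{2} = -423766 - \left(\left(7 + 2\right) 5 - \frac{706}{261}\right)^{2} = -423766 - \left(9 \cdot 5 - \frac{706}{261}\right)^{2} = -423766 - \left(45 - \frac{706}{261}\right)^{2} = -423766 - \left(\frac{11039}{261}\right)^{2} = -423766 - \frac{121859521}{68121} = - \frac{28989223207}{68121}$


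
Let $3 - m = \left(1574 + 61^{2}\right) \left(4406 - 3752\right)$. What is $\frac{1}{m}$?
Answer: $- \frac{1}{3462927} \approx -2.8877 \cdot 10^{-7}$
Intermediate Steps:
$m = -3462927$ ($m = 3 - \left(1574 + 61^{2}\right) \left(4406 - 3752\right) = 3 - \left(1574 + 3721\right) 654 = 3 - 5295 \cdot 654 = 3 - 3462930 = -3462927$)
$\frac{1}{m} = \frac{1}{-3462927} = - \frac{1}{3462927}$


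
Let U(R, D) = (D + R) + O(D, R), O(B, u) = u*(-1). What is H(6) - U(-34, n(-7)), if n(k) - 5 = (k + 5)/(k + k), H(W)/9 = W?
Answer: 342/7 ≈ 48.857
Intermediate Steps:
O(B, u) = -u
H(W) = 9*W
n(k) = 5 + (5 + k)/(2*k) (n(k) = 5 + (k + 5)/(k + k) = 5 + (5 + k)/((2*k)) = 5 + (5 + k)*(1/(2*k)) = 5 + (5 + k)/(2*k))
U(R, D) = D (U(R, D) = (D + R) - R = D)
H(6) - U(-34, n(-7)) = 9*6 - (5 + 11*(-7))/(2*(-7)) = 54 - (-1)*(5 - 77)/(2*7) = 54 - (-1)*(-72)/(2*7) = 54 - 1*36/7 = 54 - 36/7 = 342/7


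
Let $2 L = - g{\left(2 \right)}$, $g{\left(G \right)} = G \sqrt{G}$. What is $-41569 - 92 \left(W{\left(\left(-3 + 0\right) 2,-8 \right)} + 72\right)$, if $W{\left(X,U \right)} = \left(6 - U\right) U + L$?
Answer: $-37889 + 92 \sqrt{2} \approx -37759.0$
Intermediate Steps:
$g{\left(G \right)} = G^{\frac{3}{2}}$
$L = - \sqrt{2}$ ($L = \frac{\left(-1\right) 2^{\frac{3}{2}}}{2} = \frac{\left(-1\right) 2 \sqrt{2}}{2} = \frac{\left(-2\right) \sqrt{2}}{2} = - \sqrt{2} \approx -1.4142$)
$W{\left(X,U \right)} = - \sqrt{2} + U \left(6 - U\right)$ ($W{\left(X,U \right)} = \left(6 - U\right) U - \sqrt{2} = U \left(6 - U\right) - \sqrt{2} = - \sqrt{2} + U \left(6 - U\right)$)
$-41569 - 92 \left(W{\left(\left(-3 + 0\right) 2,-8 \right)} + 72\right) = -41569 - 92 \left(\left(- \sqrt{2} - \left(-8\right)^{2} + 6 \left(-8\right)\right) + 72\right) = -41569 - 92 \left(\left(- \sqrt{2} - 64 - 48\right) + 72\right) = -41569 - 92 \left(\left(-112 - \sqrt{2}\right) + 72\right) = -41569 - 92 \left(-40 - \sqrt{2}\right) = -41569 + \left(3680 + 92 \sqrt{2}\right) = -37889 + 92 \sqrt{2}$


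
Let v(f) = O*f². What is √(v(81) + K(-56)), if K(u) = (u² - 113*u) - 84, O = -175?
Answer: I*√1138795 ≈ 1067.1*I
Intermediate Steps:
K(u) = -84 + u² - 113*u
v(f) = -175*f²
√(v(81) + K(-56)) = √(-175*81² + (-84 + (-56)² - 113*(-56))) = √(-175*6561 + (-84 + 3136 + 6328)) = √(-1148175 + 9380) = √(-1138795) = I*√1138795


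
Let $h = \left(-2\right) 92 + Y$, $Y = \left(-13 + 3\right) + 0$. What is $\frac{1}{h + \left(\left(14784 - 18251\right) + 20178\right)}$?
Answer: $\frac{1}{16517} \approx 6.0544 \cdot 10^{-5}$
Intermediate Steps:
$Y = -10$ ($Y = -10 + 0 = -10$)
$h = -194$ ($h = \left(-2\right) 92 - 10 = -184 - 10 = -194$)
$\frac{1}{h + \left(\left(14784 - 18251\right) + 20178\right)} = \frac{1}{-194 + \left(\left(14784 - 18251\right) + 20178\right)} = \frac{1}{-194 + \left(-3467 + 20178\right)} = \frac{1}{-194 + 16711} = \frac{1}{16517}$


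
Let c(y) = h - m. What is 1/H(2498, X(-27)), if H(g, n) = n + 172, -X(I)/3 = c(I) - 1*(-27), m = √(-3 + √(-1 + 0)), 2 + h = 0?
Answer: 1/(97 + 3*√(-3 + I)) ≈ 0.01019 - 0.00054835*I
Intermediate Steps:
h = -2 (h = -2 + 0 = -2)
m = √(-3 + I) (m = √(-3 + √(-1)) = √(-3 + I) ≈ 0.28485 + 1.7553*I)
c(y) = -2 - √(-3 + I)
X(I) = -75 + 3*√(-3 + I) (X(I) = -3*((-2 - √(-3 + I)) - 1*(-27)) = -3*((-2 - √(-3 + I)) + 27) = -3*(25 - √(-3 + I)) = -75 + 3*√(-3 + I))
H(g, n) = 172 + n
1/H(2498, X(-27)) = 1/(172 + (-75 + 3*√(-3 + I))) = 1/(97 + 3*√(-3 + I))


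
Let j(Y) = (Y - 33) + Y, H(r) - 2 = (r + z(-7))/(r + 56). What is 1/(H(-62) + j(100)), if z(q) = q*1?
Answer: 2/361 ≈ 0.0055402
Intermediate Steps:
z(q) = q
H(r) = 2 + (-7 + r)/(56 + r) (H(r) = 2 + (r - 7)/(r + 56) = 2 + (-7 + r)/(56 + r))
j(Y) = -33 + 2*Y (j(Y) = (-33 + Y) + Y = -33 + 2*Y)
1/(H(-62) + j(100)) = 1/(3*(35 - 62)/(56 - 62) + (-33 + 2*100)) = 1/(3*(-27)/(-6) + (-33 + 200)) = 1/(3*(-⅙)*(-27) + 167) = 1/(27/2 + 167) = 1/(361/2) = 2/361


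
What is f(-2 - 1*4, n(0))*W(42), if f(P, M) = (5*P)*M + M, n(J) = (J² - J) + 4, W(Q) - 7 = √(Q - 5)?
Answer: -812 - 116*√37 ≈ -1517.6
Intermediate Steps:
W(Q) = 7 + √(-5 + Q) (W(Q) = 7 + √(Q - 5) = 7 + √(-5 + Q))
n(J) = 4 + J² - J
f(P, M) = M + 5*M*P (f(P, M) = 5*M*P + M = M + 5*M*P)
f(-2 - 1*4, n(0))*W(42) = ((4 + 0² - 1*0)*(1 + 5*(-2 - 1*4)))*(7 + √(-5 + 42)) = ((4 + 0 + 0)*(1 + 5*(-2 - 4)))*(7 + √37) = (4*(1 + 5*(-6)))*(7 + √37) = (4*(1 - 30))*(7 + √37) = (4*(-29))*(7 + √37) = -116*(7 + √37) = -812 - 116*√37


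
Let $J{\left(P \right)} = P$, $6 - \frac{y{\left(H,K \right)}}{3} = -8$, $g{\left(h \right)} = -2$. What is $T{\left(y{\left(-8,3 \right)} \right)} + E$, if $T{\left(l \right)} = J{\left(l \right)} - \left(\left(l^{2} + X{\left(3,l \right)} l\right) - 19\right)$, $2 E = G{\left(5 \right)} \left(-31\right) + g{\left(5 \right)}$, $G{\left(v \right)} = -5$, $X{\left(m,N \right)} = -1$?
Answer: $- \frac{3169}{2} \approx -1584.5$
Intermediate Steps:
$y{\left(H,K \right)} = 42$ ($y{\left(H,K \right)} = 18 - -24 = 18 + 24 = 42$)
$E = \frac{153}{2}$ ($E = \frac{\left(-5\right) \left(-31\right) - 2}{2} = \frac{155 - 2}{2} = \frac{1}{2} \cdot 153 = \frac{153}{2} \approx 76.5$)
$T{\left(l \right)} = 19 - l^{2} + 2 l$ ($T{\left(l \right)} = l - \left(\left(l^{2} - l\right) - 19\right) = l - \left(-19 + l^{2} - l\right) = l + \left(19 + l - l^{2}\right) = 19 - l^{2} + 2 l$)
$T{\left(y{\left(-8,3 \right)} \right)} + E = \left(19 - 42^{2} + 2 \cdot 42\right) + \frac{153}{2} = \left(19 - 1764 + 84\right) + \frac{153}{2} = -1661 + \frac{153}{2} = - \frac{3169}{2}$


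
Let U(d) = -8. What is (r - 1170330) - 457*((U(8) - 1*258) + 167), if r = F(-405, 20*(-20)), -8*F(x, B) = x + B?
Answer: -8999891/8 ≈ -1.1250e+6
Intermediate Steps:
F(x, B) = -B/8 - x/8 (F(x, B) = -(x + B)/8 = -(B + x)/8 = -B/8 - x/8)
r = 805/8 (r = -5*(-20)/2 - ⅛*(-405) = -⅛*(-400) + 405/8 = 50 + 405/8 = 805/8 ≈ 100.63)
(r - 1170330) - 457*((U(8) - 1*258) + 167) = (805/8 - 1170330) - 457*((-8 - 1*258) + 167) = -9361835/8 - 457*((-8 - 258) + 167) = -9361835/8 - 457*(-266 + 167) = -9361835/8 - 457*(-99) = -9361835/8 + 45243 = -8999891/8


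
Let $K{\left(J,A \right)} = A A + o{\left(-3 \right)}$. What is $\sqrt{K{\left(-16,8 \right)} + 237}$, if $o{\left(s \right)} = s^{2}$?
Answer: $\sqrt{310} \approx 17.607$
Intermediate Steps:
$K{\left(J,A \right)} = 9 + A^{2}$ ($K{\left(J,A \right)} = A A + \left(-3\right)^{2} = A^{2} + 9 = 9 + A^{2}$)
$\sqrt{K{\left(-16,8 \right)} + 237} = \sqrt{\left(9 + 8^{2}\right) + 237} = \sqrt{\left(9 + 64\right) + 237} = \sqrt{73 + 237} = \sqrt{310}$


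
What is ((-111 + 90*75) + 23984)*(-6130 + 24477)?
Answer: 561840181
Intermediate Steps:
((-111 + 90*75) + 23984)*(-6130 + 24477) = ((-111 + 6750) + 23984)*18347 = (6639 + 23984)*18347 = 30623*18347 = 561840181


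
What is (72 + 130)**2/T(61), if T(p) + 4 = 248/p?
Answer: 622261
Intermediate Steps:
T(p) = -4 + 248/p
(72 + 130)**2/T(61) = (72 + 130)**2/(-4 + 248/61) = 202**2/(-4 + 248*(1/61)) = 40804/(-4 + 248/61) = 40804/(4/61) = 40804*(61/4) = 622261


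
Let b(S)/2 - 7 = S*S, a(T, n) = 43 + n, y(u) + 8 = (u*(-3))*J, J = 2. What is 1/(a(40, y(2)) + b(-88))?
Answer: 1/15525 ≈ 6.4412e-5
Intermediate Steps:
y(u) = -8 - 6*u (y(u) = -8 + (u*(-3))*2 = -8 - 3*u*2 = -8 - 6*u)
b(S) = 14 + 2*S² (b(S) = 14 + 2*(S*S) = 14 + 2*S²)
1/(a(40, y(2)) + b(-88)) = 1/((43 + (-8 - 6*2)) + (14 + 2*(-88)²)) = 1/((43 + (-8 - 12)) + (14 + 2*7744)) = 1/((43 - 20) + (14 + 15488)) = 1/(23 + 15502) = 1/15525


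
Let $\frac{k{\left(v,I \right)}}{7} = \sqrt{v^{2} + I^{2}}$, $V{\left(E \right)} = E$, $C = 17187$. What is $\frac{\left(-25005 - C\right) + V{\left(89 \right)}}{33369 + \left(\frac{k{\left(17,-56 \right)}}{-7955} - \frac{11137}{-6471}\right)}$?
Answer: $- \frac{21274715046230880753744}{16862280158308242168049} - \frac{2804955795248193 \sqrt{137}}{16862280158308242168049} \approx -1.2617$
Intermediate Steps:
$k{\left(v,I \right)} = 7 \sqrt{I^{2} + v^{2}}$ ($k{\left(v,I \right)} = 7 \sqrt{v^{2} + I^{2}} = 7 \sqrt{I^{2} + v^{2}}$)
$\frac{\left(-25005 - C\right) + V{\left(89 \right)}}{33369 + \left(\frac{k{\left(17,-56 \right)}}{-7955} - \frac{11137}{-6471}\right)} = \frac{\left(-25005 - 17187\right) + 89}{33369 + \left(\frac{7 \sqrt{\left(-56\right)^{2} + 17^{2}}}{-7955} - \frac{11137}{-6471}\right)} = \frac{\left(-25005 - 17187\right) + 89}{33369 + \left(7 \sqrt{3136 + 289} \left(- \frac{1}{7955}\right) - - \frac{11137}{6471}\right)} = \frac{-42192 + 89}{33369 + \left(7 \sqrt{3425} \left(- \frac{1}{7955}\right) + \frac{11137}{6471}\right)} = - \frac{42103}{33369 + \left(7 \cdot 5 \sqrt{137} \left(- \frac{1}{7955}\right) + \frac{11137}{6471}\right)} = - \frac{42103}{33369 + \left(35 \sqrt{137} \left(- \frac{1}{7955}\right) + \frac{11137}{6471}\right)} = - \frac{42103}{33369 + \left(- \frac{7 \sqrt{137}}{1591} + \frac{11137}{6471}\right)} = - \frac{42103}{33369 + \left(\frac{11137}{6471} - \frac{7 \sqrt{137}}{1591}\right)} = - \frac{42103}{\frac{215941936}{6471} - \frac{7 \sqrt{137}}{1591}}$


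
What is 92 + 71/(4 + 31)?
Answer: 3291/35 ≈ 94.029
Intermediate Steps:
92 + 71/(4 + 31) = 92 + 71/35 = 3291/35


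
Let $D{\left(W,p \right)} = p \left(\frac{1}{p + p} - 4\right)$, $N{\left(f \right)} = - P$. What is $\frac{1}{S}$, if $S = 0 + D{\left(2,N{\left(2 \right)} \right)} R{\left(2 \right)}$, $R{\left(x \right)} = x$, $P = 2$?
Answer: $\frac{1}{17} \approx 0.058824$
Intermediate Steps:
$N{\left(f \right)} = -2$ ($N{\left(f \right)} = \left(-1\right) 2 = -2$)
$D{\left(W,p \right)} = p \left(-4 + \frac{1}{2 p}\right)$ ($D{\left(W,p \right)} = p \left(\frac{1}{2 p} - 4\right) = p \left(-4 + \frac{1}{2 p}\right)$)
$S = 17$ ($S = 0 + \left(\frac{1}{2} - -8\right) 2 = 0 + \left(\frac{1}{2} + 8\right) 2 = 0 + \frac{17}{2} \cdot 2 = 0 + 17 = 17$)
$\frac{1}{S} = \frac{1}{17}$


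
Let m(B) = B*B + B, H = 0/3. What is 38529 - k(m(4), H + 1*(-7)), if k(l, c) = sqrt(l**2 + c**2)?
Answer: 38529 - sqrt(449) ≈ 38508.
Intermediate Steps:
H = 0 (H = 0*(1/3) = 0)
m(B) = B + B**2 (m(B) = B**2 + B = B + B**2)
k(l, c) = sqrt(c**2 + l**2)
38529 - k(m(4), H + 1*(-7)) = 38529 - sqrt((0 + 1*(-7))**2 + (4*(1 + 4))**2) = 38529 - sqrt((0 - 7)**2 + (4*5)**2) = 38529 - sqrt((-7)**2 + 20**2) = 38529 - sqrt(49 + 400) = 38529 - sqrt(449)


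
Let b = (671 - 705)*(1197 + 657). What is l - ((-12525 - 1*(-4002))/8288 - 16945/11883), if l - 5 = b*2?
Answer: -12415631167399/98486304 ≈ -1.2606e+5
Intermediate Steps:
b = -63036 (b = -34*1854 = -63036)
l = -126067 (l = 5 - 63036*2 = 5 - 126072 = -126067)
l - ((-12525 - 1*(-4002))/8288 - 16945/11883) = -126067 - ((-12525 - 1*(-4002))/8288 - 16945/11883) = -126067 - ((-12525 + 4002)*(1/8288) - 16945*1/11883) = -126067 - (-8523*1/8288 - 16945/11883) = -126067 - (-8523/8288 - 16945/11883) = -126067 - 1*(-241718969/98486304) = -126067 + 241718969/98486304 = -12415631167399/98486304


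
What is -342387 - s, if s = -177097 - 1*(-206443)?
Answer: -371733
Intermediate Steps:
s = 29346 (s = -177097 + 206443 = 29346)
-342387 - s = -342387 - 1*29346 = -342387 - 29346 = -371733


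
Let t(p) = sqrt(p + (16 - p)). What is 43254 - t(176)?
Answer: 43250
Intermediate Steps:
t(p) = 4 (t(p) = sqrt(16) = 4)
43254 - t(176) = 43254 - 1*4 = 43254 - 4 = 43250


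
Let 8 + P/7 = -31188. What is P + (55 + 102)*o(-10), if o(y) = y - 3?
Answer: -220413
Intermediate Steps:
P = -218372 (P = -56 + 7*(-31188) = -56 - 218316 = -218372)
o(y) = -3 + y
P + (55 + 102)*o(-10) = -218372 + (55 + 102)*(-3 - 10) = -218372 + 157*(-13) = -218372 - 2041 = -220413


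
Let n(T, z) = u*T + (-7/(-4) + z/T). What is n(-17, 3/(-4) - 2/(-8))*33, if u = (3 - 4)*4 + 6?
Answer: -72303/68 ≈ -1063.3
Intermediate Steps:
u = 2 (u = -1*4 + 6 = -4 + 6 = 2)
n(T, z) = 7/4 + 2*T + z/T (n(T, z) = 2*T + (-7/(-4) + z/T) = 2*T + (-7*(-¼) + z/T) = 2*T + (7/4 + z/T) = 7/4 + 2*T + z/T)
n(-17, 3/(-4) - 2/(-8))*33 = (7/4 + 2*(-17) + (3/(-4) - 2/(-8))/(-17))*33 = (7/4 - 34 + (3*(-¼) - 2*(-⅛))*(-1/17))*33 = (7/4 - 34 + (-¾ + ¼)*(-1/17))*33 = (7/4 - 34 - ½*(-1/17))*33 = (7/4 - 34 + 1/34)*33 = -2191/68*33 = -72303/68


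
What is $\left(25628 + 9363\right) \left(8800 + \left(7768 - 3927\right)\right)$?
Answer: $442321231$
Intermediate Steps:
$\left(25628 + 9363\right) \left(8800 + \left(7768 - 3927\right)\right) = 34991 \left(8800 + \left(7768 - 3927\right)\right) = 34991 \left(8800 + 3841\right) = 34991 \cdot 12641 = 442321231$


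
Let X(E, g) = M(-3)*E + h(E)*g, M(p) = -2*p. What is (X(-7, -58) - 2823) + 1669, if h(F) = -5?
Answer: -906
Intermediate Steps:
X(E, g) = -5*g + 6*E (X(E, g) = (-2*(-3))*E - 5*g = 6*E - 5*g = -5*g + 6*E)
(X(-7, -58) - 2823) + 1669 = ((-5*(-58) + 6*(-7)) - 2823) + 1669 = ((290 - 42) - 2823) + 1669 = (248 - 2823) + 1669 = -2575 + 1669 = -906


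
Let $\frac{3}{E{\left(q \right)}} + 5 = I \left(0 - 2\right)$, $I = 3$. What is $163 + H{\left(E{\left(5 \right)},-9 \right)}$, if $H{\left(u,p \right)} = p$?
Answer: $154$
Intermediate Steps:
$E{\left(q \right)} = - \frac{3}{11}$ ($E{\left(q \right)} = \frac{3}{-5 + 3 \left(0 - 2\right)} = \frac{3}{-5 + 3 \left(-2\right)} = \frac{3}{-5 - 6} = \frac{3}{-11} = 3 \left(- \frac{1}{11}\right) = - \frac{3}{11}$)
$163 + H{\left(E{\left(5 \right)},-9 \right)} = 163 - 9 = 154$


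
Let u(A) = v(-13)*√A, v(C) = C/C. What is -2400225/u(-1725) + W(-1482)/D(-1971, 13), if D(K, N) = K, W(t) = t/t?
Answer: -1/1971 + 160015*I*√69/23 ≈ -0.00050736 + 57791.0*I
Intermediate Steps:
W(t) = 1
v(C) = 1
u(A) = √A (u(A) = 1*√A = √A)
-2400225/u(-1725) + W(-1482)/D(-1971, 13) = -2400225*(-I*√69/345) + 1/(-1971) = -2400225*(-I*√69/345) + 1*(-1/1971) = -(-160015)*I*√69/23 - 1/1971 = 160015*I*√69/23 - 1/1971 = -1/1971 + 160015*I*√69/23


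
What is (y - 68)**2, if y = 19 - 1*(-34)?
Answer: 225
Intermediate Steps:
y = 53 (y = 19 + 34 = 53)
(y - 68)**2 = (53 - 68)**2 = (-15)**2 = 225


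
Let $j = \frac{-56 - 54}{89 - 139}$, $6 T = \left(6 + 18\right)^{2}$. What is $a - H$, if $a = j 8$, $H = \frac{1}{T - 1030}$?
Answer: $\frac{82197}{4670} \approx 17.601$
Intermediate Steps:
$T = 96$ ($T = \frac{\left(6 + 18\right)^{2}}{6} = \frac{24^{2}}{6} = \frac{1}{6} \cdot 576 = 96$)
$j = \frac{11}{5}$ ($j = - \frac{110}{-50} = \left(-110\right) \left(- \frac{1}{50}\right) = \frac{11}{5} \approx 2.2$)
$H = - \frac{1}{934}$ ($H = \frac{1}{96 - 1030} = \frac{1}{-934} = - \frac{1}{934} \approx -0.0010707$)
$a = \frac{88}{5}$ ($a = \frac{11}{5} \cdot 8 = \frac{88}{5} \approx 17.6$)
$a - H = \frac{88}{5} - - \frac{1}{934} = \frac{88}{5} + \frac{1}{934} = \frac{82197}{4670}$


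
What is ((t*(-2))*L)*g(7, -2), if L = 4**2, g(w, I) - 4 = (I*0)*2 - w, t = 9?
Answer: 864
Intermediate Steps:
g(w, I) = 4 - w (g(w, I) = 4 + ((I*0)*2 - w) = 4 + (0*2 - w) = 4 + (0 - w) = 4 - w)
L = 16
((t*(-2))*L)*g(7, -2) = ((9*(-2))*16)*(4 - 1*7) = (-18*16)*(4 - 7) = -288*(-3) = 864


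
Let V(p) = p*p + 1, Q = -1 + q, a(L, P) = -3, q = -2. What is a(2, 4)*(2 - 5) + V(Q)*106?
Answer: 1069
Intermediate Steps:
Q = -3 (Q = -1 - 2 = -3)
V(p) = 1 + p**2 (V(p) = p**2 + 1 = 1 + p**2)
a(2, 4)*(2 - 5) + V(Q)*106 = -3*(2 - 5) + (1 + (-3)**2)*106 = -3*(-3) + (1 + 9)*106 = 9 + 10*106 = 9 + 1060 = 1069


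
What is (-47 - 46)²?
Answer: 8649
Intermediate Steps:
(-47 - 46)² = (-93)² = 8649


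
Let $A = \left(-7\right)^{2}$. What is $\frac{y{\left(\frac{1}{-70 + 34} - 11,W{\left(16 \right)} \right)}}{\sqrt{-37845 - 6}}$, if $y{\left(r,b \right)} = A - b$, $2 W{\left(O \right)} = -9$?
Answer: $- \frac{107 i \sqrt{37851}}{75702} \approx - 0.27499 i$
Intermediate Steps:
$A = 49$
$W{\left(O \right)} = - \frac{9}{2}$ ($W{\left(O \right)} = \frac{1}{2} \left(-9\right) = - \frac{9}{2}$)
$y{\left(r,b \right)} = 49 - b$
$\frac{y{\left(\frac{1}{-70 + 34} - 11,W{\left(16 \right)} \right)}}{\sqrt{-37845 - 6}} = \frac{49 - - \frac{9}{2}}{\sqrt{-37845 - 6}} = \frac{49 + \frac{9}{2}}{\sqrt{-37851}} = \frac{107}{2 i \sqrt{37851}} = \frac{107 \left(- \frac{i \sqrt{37851}}{37851}\right)}{2} = - \frac{107 i \sqrt{37851}}{75702}$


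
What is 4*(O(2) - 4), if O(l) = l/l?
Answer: -12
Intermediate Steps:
O(l) = 1
4*(O(2) - 4) = 4*(1 - 4) = 4*(-3) = -12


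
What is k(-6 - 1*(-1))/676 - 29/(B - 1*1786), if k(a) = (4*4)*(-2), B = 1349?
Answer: 1405/73853 ≈ 0.019024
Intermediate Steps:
k(a) = -32 (k(a) = 16*(-2) = -32)
k(-6 - 1*(-1))/676 - 29/(B - 1*1786) = -32/676 - 29/(1349 - 1*1786) = -32*1/676 - 29/(1349 - 1786) = -8/169 - 29/(-437) = -8/169 - 29*(-1/437) = -8/169 + 29/437 = 1405/73853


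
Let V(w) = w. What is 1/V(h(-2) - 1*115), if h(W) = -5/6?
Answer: -6/695 ≈ -0.0086331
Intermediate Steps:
h(W) = -⅚ (h(W) = -5*⅙ = -⅚)
1/V(h(-2) - 1*115) = 1/(-⅚ - 1*115) = 1/(-⅚ - 115) = 1/(-695/6) = -6/695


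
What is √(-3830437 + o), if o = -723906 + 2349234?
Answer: I*√2205109 ≈ 1485.0*I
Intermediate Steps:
o = 1625328
√(-3830437 + o) = √(-3830437 + 1625328) = √(-2205109) = I*√2205109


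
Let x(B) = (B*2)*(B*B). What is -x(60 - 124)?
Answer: 524288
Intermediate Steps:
x(B) = 2*B**3 (x(B) = (2*B)*B**2 = 2*B**3)
-x(60 - 124) = -2*(60 - 124)**3 = -2*(-64)**3 = -2*(-262144) = -1*(-524288) = 524288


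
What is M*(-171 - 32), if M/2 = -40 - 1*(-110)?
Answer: -28420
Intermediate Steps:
M = 140 (M = 2*(-40 - 1*(-110)) = 2*(-40 + 110) = 2*70 = 140)
M*(-171 - 32) = 140*(-171 - 32) = 140*(-203) = -28420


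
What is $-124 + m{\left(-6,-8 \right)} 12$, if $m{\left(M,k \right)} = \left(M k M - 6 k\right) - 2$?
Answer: $-3028$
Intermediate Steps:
$m{\left(M,k \right)} = -2 - 6 k + k M^{2}$ ($m{\left(M,k \right)} = \left(k M^{2} - 6 k\right) - 2 = \left(- 6 k + k M^{2}\right) - 2 = -2 - 6 k + k M^{2}$)
$-124 + m{\left(-6,-8 \right)} 12 = -124 + \left(-2 - -48 - 8 \left(-6\right)^{2}\right) 12 = -124 + \left(-2 + 48 - 288\right) 12 = -124 - 2904 = -3028$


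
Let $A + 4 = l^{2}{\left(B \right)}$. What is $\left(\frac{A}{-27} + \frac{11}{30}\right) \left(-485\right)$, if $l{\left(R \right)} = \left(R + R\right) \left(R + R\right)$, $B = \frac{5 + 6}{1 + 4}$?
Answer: $\frac{14586763}{2250} \approx 6483.0$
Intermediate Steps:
$B = \frac{11}{5} \approx 2.2$
$l{\left(R \right)} = 4 R^{2}$ ($l{\left(R \right)} = 2 R 2 R = 4 R^{2}$)
$A = \frac{231756}{625}$ ($A = -4 + \left(4 \left(\frac{11}{5}\right)^{2}\right)^{2} = -4 + \left(4 \cdot \frac{121}{25}\right)^{2} = -4 + \left(\frac{484}{25}\right)^{2} = -4 + \frac{234256}{625} = \frac{231756}{625} \approx 370.81$)
$\left(\frac{A}{-27} + \frac{11}{30}\right) \left(-485\right) = \left(\frac{231756}{625 \left(-27\right)} + \frac{11}{30}\right) \left(-485\right) = \left(\frac{231756}{625} \left(- \frac{1}{27}\right) + 11 \cdot \frac{1}{30}\right) \left(-485\right) = \left(- \frac{77252}{5625} + \frac{11}{30}\right) \left(-485\right) = \left(- \frac{150379}{11250}\right) \left(-485\right) = \frac{14586763}{2250}$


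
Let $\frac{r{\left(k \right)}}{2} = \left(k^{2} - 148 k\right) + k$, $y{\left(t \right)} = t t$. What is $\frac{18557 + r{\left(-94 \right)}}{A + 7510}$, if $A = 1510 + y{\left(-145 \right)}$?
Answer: $\frac{12773}{6009} \approx 2.1256$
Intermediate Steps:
$y{\left(t \right)} = t^{2}$
$r{\left(k \right)} = - 294 k + 2 k^{2}$ ($r{\left(k \right)} = 2 \left(\left(k^{2} - 148 k\right) + k\right) = 2 \left(k^{2} - 147 k\right) = - 294 k + 2 k^{2}$)
$A = 22535$ ($A = 1510 + \left(-145\right)^{2} = 1510 + 21025 = 22535$)
$\frac{18557 + r{\left(-94 \right)}}{A + 7510} = \frac{18557 + 2 \left(-94\right) \left(-147 - 94\right)}{22535 + 7510} = \frac{18557 + 2 \left(-94\right) \left(-241\right)}{30045} = \left(18557 + 45308\right) \frac{1}{30045} = 63865 \cdot \frac{1}{30045} = \frac{12773}{6009}$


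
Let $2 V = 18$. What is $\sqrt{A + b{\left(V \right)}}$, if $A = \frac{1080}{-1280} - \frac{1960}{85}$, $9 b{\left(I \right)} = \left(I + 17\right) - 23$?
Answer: $\frac{7 i \sqrt{80070}}{408} \approx 4.8548 i$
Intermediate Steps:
$V = 9$ ($V = \frac{1}{2} \cdot 18 = 9$)
$b{\left(I \right)} = - \frac{2}{3} + \frac{I}{9}$ ($b{\left(I \right)} = \frac{\left(I + 17\right) - 23}{9} = \frac{\left(17 + I\right) - 23}{9} = \frac{-6 + I}{9} = - \frac{2}{3} + \frac{I}{9}$)
$A = - \frac{13003}{544}$ ($A = 1080 \left(- \frac{1}{1280}\right) - \frac{392}{17} = - \frac{27}{32} - \frac{392}{17} = - \frac{13003}{544} \approx -23.903$)
$\sqrt{A + b{\left(V \right)}} = \sqrt{- \frac{13003}{544} + \left(- \frac{2}{3} + \frac{1}{9} \cdot 9\right)} = \sqrt{- \frac{13003}{544} + \left(- \frac{2}{3} + 1\right)} = \sqrt{- \frac{13003}{544} + \frac{1}{3}} = \sqrt{- \frac{38465}{1632}} = \frac{7 i \sqrt{80070}}{408}$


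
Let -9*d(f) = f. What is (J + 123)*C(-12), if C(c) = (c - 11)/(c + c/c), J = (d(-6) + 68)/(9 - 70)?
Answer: 512969/2013 ≈ 254.83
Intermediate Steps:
d(f) = -f/9
J = -206/183 (J = (-⅑*(-6) + 68)/(9 - 70) = (⅔ + 68)/(-61) = (206/3)*(-1/61) = -206/183 ≈ -1.1257)
C(c) = (-11 + c)/(1 + c) (C(c) = (-11 + c)/(c + 1) = (-11 + c)/(1 + c))
(J + 123)*C(-12) = (-206/183 + 123)*((-11 - 12)/(1 - 12)) = 22303*(-23/(-11))/183 = 22303*(-1/11*(-23))/183 = (22303/183)*(23/11) = 512969/2013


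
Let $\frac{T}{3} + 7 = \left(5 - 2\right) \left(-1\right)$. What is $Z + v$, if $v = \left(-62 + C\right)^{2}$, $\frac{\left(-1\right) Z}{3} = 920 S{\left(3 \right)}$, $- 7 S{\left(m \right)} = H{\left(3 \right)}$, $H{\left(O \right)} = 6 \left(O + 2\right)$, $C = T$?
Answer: $\frac{142048}{7} \approx 20293.0$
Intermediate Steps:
$T = -30$ ($T = -21 + 3 \left(5 - 2\right) \left(-1\right) = -21 + 3 \cdot 3 \left(-1\right) = -21 + 3 \left(-3\right) = -21 - 9 = -30$)
$C = -30$
$H{\left(O \right)} = 12 + 6 O$ ($H{\left(O \right)} = 6 \left(2 + O\right) = 12 + 6 O$)
$S{\left(m \right)} = - \frac{30}{7}$ ($S{\left(m \right)} = - \frac{12 + 6 \cdot 3}{7} = - \frac{12 + 18}{7} = \left(- \frac{1}{7}\right) 30 = - \frac{30}{7}$)
$Z = \frac{82800}{7}$ ($Z = - 3 \cdot 920 \left(- \frac{30}{7}\right) = \left(-3\right) \left(- \frac{27600}{7}\right) = \frac{82800}{7} \approx 11829.0$)
$v = 8464$ ($v = \left(-62 - 30\right)^{2} = \left(-92\right)^{2} = 8464$)
$Z + v = \frac{82800}{7} + 8464 = \frac{142048}{7}$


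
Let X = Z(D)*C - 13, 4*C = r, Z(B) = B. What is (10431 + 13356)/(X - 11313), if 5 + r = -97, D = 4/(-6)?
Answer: -23787/11309 ≈ -2.1034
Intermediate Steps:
D = -2/3 (D = 4*(-1/6) = -2/3 ≈ -0.66667)
r = -102 (r = -5 - 97 = -102)
C = -51/2 (C = (1/4)*(-102) = -51/2 ≈ -25.500)
X = 4 (X = -2/3*(-51/2) - 13 = 17 - 13 = 4)
(10431 + 13356)/(X - 11313) = (10431 + 13356)/(4 - 11313) = 23787/(-11309) = 23787*(-1/11309) = -23787/11309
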